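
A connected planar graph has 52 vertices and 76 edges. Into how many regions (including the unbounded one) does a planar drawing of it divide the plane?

26

Euler's formula for a connected plane graph: V − E + F = 2, so F = 2 − 52 + 76 = 26.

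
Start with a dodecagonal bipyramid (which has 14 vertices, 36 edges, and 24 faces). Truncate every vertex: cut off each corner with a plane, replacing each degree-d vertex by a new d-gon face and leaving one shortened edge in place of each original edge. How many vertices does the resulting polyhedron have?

Truncation replaces each original edge-end by a new vertex, so V′ = 2E = 72.
Each original edge survives, and each old vertex of degree d contributes d new edges; summing degrees gives Σd = 2E, so E′ = E + 2E = 3E = 108.
Each original face survives and each original vertex becomes one new face: F′ = F + V = 38.

72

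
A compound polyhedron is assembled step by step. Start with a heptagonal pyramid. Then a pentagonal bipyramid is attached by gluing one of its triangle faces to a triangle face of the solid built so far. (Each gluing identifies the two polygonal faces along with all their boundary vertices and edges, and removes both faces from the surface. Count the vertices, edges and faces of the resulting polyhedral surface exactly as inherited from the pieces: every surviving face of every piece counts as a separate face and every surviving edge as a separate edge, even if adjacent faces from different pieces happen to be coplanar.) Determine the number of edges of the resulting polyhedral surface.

26

A heptagonal pyramid: V=8, E=14, F=8.
Attach a pentagonal bipyramid (V=7, E=15, F=10) along a 3-gon: merge 3 vertices and 3 edges, delete both glued faces → V=12, E=26, F=16.
Check: V − E + F = 12 − 26 + 16 = 2.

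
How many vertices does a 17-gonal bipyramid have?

A bipyramid over an n-gon has 2n triangular faces and n + 2 vertices: V = 17 + 2 = 19, E = 3·17 = 51, F = 2·17 = 34.

19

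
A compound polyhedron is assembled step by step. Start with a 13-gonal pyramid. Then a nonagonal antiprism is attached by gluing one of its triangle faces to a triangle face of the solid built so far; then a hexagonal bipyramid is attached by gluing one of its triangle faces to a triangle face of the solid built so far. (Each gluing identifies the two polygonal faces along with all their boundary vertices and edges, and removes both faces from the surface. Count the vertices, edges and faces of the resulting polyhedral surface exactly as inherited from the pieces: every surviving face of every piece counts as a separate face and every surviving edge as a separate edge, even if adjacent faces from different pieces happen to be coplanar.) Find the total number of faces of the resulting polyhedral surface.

42

A 13-gonal pyramid: V=14, E=26, F=14.
Attach a nonagonal antiprism (V=18, E=36, F=20) along a 3-gon: merge 3 vertices and 3 edges, delete both glued faces → V=29, E=59, F=32.
Attach a hexagonal bipyramid (V=8, E=18, F=12) along a 3-gon: merge 3 vertices and 3 edges, delete both glued faces → V=34, E=74, F=42.
Check: V − E + F = 34 − 74 + 42 = 2.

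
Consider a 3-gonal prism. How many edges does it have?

A prism on an n-gon has two n-gon bases and n rectangular sides: V = 2·3 = 6, E = 3·3 = 9, F = 3 + 2 = 5.

9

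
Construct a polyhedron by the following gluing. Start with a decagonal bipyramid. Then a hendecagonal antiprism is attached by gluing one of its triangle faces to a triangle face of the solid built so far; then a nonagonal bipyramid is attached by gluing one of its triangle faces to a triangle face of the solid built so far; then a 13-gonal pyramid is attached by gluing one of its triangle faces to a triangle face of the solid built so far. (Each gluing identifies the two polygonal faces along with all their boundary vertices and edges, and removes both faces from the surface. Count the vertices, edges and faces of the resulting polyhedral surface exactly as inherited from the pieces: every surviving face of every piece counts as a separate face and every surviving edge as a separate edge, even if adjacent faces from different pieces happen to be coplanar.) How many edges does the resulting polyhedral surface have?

A decagonal bipyramid: V=12, E=30, F=20.
Attach a hendecagonal antiprism (V=22, E=44, F=24) along a 3-gon: merge 3 vertices and 3 edges, delete both glued faces → V=31, E=71, F=42.
Attach a nonagonal bipyramid (V=11, E=27, F=18) along a 3-gon: merge 3 vertices and 3 edges, delete both glued faces → V=39, E=95, F=58.
Attach a 13-gonal pyramid (V=14, E=26, F=14) along a 3-gon: merge 3 vertices and 3 edges, delete both glued faces → V=50, E=118, F=70.
Check: V − E + F = 50 − 118 + 70 = 2.

118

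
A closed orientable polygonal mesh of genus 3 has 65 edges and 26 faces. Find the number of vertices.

For a closed orientable surface of genus 3, χ = 2 − 2·3 = -4.
V = -4 + E − F = -4 + 65 − 26 = 35.

35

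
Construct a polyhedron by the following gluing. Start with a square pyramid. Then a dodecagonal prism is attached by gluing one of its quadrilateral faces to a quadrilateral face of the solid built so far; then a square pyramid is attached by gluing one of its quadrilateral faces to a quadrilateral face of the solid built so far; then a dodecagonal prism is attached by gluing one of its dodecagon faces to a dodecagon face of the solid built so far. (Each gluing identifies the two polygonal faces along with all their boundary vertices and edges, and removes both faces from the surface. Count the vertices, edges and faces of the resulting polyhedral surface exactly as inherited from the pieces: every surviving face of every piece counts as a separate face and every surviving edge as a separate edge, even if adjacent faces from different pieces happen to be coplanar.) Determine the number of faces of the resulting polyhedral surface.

32

A square pyramid: V=5, E=8, F=5.
Attach a dodecagonal prism (V=24, E=36, F=14) along a 4-gon: merge 4 vertices and 4 edges, delete both glued faces → V=25, E=40, F=17.
Attach a square pyramid (V=5, E=8, F=5) along a 4-gon: merge 4 vertices and 4 edges, delete both glued faces → V=26, E=44, F=20.
Attach a dodecagonal prism (V=24, E=36, F=14) along a 12-gon: merge 12 vertices and 12 edges, delete both glued faces → V=38, E=68, F=32.
Check: V − E + F = 38 − 68 + 32 = 2.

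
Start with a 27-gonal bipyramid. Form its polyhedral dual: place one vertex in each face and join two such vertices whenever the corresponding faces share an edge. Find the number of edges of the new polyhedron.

The base solid has V = 29, E = 81, F = 54.
The dual swaps V and F and preserves E: V′ = F = 54, E′ = E = 81, F′ = V = 29.

81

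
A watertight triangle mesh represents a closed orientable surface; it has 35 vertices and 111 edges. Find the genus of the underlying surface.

Every face is a triangle and each edge borders two faces, so 3F = 2·111, giving F = 74.
χ = V − E + F = 35 − 111 + 74 = -2.
For a closed orientable surface χ = 2 − 2g, so g = (2 − (-2))/2 = 2.

2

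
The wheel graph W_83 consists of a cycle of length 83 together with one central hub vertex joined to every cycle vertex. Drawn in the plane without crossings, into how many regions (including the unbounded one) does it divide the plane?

84

W_83 has V = 83 + 1 = 84 vertices and E = 2·83 = 166 edges.
By Euler's formula F = 2 − V + E = 2 − 84 + 166 = 84.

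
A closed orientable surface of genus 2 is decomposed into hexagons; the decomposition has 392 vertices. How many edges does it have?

χ = 2 − 2·2 = -2, and every face is a hexagon so 6F = 2E.
V − E + F = -2 with E = 6F/2 gives 392 − (6/2 − 1)·F = -2, so F = 197 and E = 591.

591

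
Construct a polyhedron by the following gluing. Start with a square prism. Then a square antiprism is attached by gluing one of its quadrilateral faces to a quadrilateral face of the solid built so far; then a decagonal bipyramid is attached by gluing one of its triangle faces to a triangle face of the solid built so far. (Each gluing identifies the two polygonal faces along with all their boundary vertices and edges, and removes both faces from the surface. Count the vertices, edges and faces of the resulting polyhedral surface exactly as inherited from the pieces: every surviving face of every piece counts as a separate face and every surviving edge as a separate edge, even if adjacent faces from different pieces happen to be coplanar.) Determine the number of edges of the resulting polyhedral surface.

A square prism: V=8, E=12, F=6.
Attach a square antiprism (V=8, E=16, F=10) along a 4-gon: merge 4 vertices and 4 edges, delete both glued faces → V=12, E=24, F=14.
Attach a decagonal bipyramid (V=12, E=30, F=20) along a 3-gon: merge 3 vertices and 3 edges, delete both glued faces → V=21, E=51, F=32.
Check: V − E + F = 21 − 51 + 32 = 2.

51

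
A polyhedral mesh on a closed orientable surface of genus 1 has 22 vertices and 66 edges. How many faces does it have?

For a closed orientable surface of genus 1, χ = 2 − 2·1 = 0.
F = 0 − V + E = 0 − 22 + 66 = 44.

44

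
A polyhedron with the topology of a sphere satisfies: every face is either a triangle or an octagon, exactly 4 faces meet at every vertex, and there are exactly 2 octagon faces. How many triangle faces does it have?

16

Let x be the number of triangles; then F = 2 + x.
Edge–face incidences: 2E = 8·2 + 3·x = 16 + 3x.
Every vertex has degree 4, so 4V = 2E.
Euler: V − E + F = 2 ⇒ (2E)/4 − E + (2 + x) = 2.
Multiply by 8: 2·(2E) − 4·(2E) + 8·(2 + x) = 16, i.e. 16 + 8x − 2·(16 + 3x) = 16.
Collecting terms: 2x − 16 = 16, so 2x = 32, so x = 16.
Then 2E = 16 + 3·16 = 64, so E = 32, V = 2E/4 = 16, F = 2 + 16 = 18.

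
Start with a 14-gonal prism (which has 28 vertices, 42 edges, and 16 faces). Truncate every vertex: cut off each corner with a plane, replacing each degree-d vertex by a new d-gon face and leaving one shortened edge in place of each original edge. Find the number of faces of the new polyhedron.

Truncation replaces each original edge-end by a new vertex, so V′ = 2E = 84.
Each original edge survives, and each old vertex of degree d contributes d new edges; summing degrees gives Σd = 2E, so E′ = E + 2E = 3E = 126.
Each original face survives and each original vertex becomes one new face: F′ = F + V = 44.

44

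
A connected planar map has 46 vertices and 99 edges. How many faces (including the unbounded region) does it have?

55

Euler's formula for a connected plane graph: V − E + F = 2, so F = 2 − 46 + 99 = 55.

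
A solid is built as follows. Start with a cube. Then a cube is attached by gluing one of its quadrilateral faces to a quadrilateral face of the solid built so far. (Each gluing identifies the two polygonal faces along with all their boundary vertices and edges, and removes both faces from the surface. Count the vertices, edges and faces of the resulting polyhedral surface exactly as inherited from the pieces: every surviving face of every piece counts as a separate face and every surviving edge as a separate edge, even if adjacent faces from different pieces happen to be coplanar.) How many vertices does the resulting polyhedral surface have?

A cube: V=8, E=12, F=6.
Attach a cube (V=8, E=12, F=6) along a 4-gon: merge 4 vertices and 4 edges, delete both glued faces → V=12, E=20, F=10.
Check: V − E + F = 12 − 20 + 10 = 2.

12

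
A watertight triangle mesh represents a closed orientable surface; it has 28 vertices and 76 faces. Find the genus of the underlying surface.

6

Every face is a triangle, so 2E = 3·76 = 228, giving E = 114.
χ = V − E + F = 28 − 114 + 76 = -10.
For a closed orientable surface χ = 2 − 2g, so g = (2 − (-10))/2 = 6.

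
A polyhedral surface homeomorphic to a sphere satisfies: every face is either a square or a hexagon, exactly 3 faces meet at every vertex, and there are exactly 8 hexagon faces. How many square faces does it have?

Let x be the number of squares; then F = 8 + x.
Edge–face incidences: 2E = 6·8 + 4·x = 48 + 4x.
Every vertex has degree 3, so 3V = 2E.
Euler: V − E + F = 2 ⇒ (2E)/3 − E + (8 + x) = 2.
Multiply by 6: 2·(2E) − 3·(2E) + 6·(8 + x) = 12, i.e. 48 + 6x − (48 + 4x) = 12.
Collecting terms: 2x = 12, so x = 6.
Then 2E = 48 + 4·6 = 72, so E = 36, V = 2E/3 = 24, F = 8 + 6 = 14.

6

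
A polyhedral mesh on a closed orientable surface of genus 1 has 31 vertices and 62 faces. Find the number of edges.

93

For a closed orientable surface of genus 1, χ = 2 − 2·1 = 0.
E = V + F − (0) = 31 + 62 − (0) = 93.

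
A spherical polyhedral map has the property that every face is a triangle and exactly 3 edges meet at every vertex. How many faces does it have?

Each face has 3 edges and each edge borders two faces, so 2E = 3F.
Each vertex has degree 3, so 3V = 2E and hence V = 3F/3.
Euler: V − E + F = 2 ⇒ (3F/3) − (3F/2) + F = 2.
Multiply by 6: (6 − 9 + 6)F = 12, i.e. 3F = 12.
So F = 4, E = 3·4/2 = 6, V = 3·4/3 = 4.

4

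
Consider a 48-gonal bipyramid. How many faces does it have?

A bipyramid over an n-gon has 2n triangular faces and n + 2 vertices: V = 48 + 2 = 50, E = 3·48 = 144, F = 2·48 = 96.

96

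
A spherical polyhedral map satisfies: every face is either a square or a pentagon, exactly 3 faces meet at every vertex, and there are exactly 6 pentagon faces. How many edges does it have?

21

Let x be the number of squares; then F = 6 + x.
Edge–face incidences: 2E = 5·6 + 4·x = 30 + 4x.
Every vertex has degree 3, so 3V = 2E.
Euler: V − E + F = 2 ⇒ (2E)/3 − E + (6 + x) = 2.
Multiply by 6: 2·(2E) − 3·(2E) + 6·(6 + x) = 12, i.e. 36 + 6x − (30 + 4x) = 12.
Collecting terms: 2x + 6 = 12, so 2x = 6, so x = 3.
Then 2E = 30 + 4·3 = 42, so E = 21, V = 2E/3 = 14, F = 6 + 3 = 9.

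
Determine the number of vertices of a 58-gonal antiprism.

116

An antiprism on an n-gon has two n-gon caps and 2n triangles: V = 2·58 = 116, E = 4·58 = 232, F = 2·58 + 2 = 118.
Check: V − E + F = 116 − 232 + 118 = 2.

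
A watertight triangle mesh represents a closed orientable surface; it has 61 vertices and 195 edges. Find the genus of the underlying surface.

Every face is a triangle and each edge borders two faces, so 3F = 2·195, giving F = 130.
χ = V − E + F = 61 − 195 + 130 = -4.
For a closed orientable surface χ = 2 − 2g, so g = (2 − (-4))/2 = 3.

3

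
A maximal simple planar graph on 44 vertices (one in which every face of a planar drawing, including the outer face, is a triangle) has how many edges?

In a plane triangulation 3F = 2E and V − E + F = 2, so E = 3V − 6 = 3·44 − 6 = 126.

126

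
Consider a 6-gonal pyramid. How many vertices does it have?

7

A pyramid on an n-gon base has one n-gon and n triangles: V = 6 + 1 = 7, E = 2·6 = 12, F = 6 + 1 = 7.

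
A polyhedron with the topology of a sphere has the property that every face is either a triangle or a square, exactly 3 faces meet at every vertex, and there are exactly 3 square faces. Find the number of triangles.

Let x be the number of triangles; then F = 3 + x.
Edge–face incidences: 2E = 4·3 + 3·x = 12 + 3x.
Every vertex has degree 3, so 3V = 2E.
Euler: V − E + F = 2 ⇒ (2E)/3 − E + (3 + x) = 2.
Multiply by 6: 2·(2E) − 3·(2E) + 6·(3 + x) = 12, i.e. 18 + 6x − (12 + 3x) = 12.
Collecting terms: 3x + 6 = 12, so 3x = 6, so x = 2.
Then 2E = 12 + 3·2 = 18, so E = 9, V = 2E/3 = 6, F = 3 + 2 = 5.

2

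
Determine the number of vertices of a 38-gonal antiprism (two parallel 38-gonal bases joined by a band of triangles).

76

An antiprism on an n-gon has two n-gon caps and 2n triangles: V = 2·38 = 76, E = 4·38 = 152, F = 2·38 + 2 = 78.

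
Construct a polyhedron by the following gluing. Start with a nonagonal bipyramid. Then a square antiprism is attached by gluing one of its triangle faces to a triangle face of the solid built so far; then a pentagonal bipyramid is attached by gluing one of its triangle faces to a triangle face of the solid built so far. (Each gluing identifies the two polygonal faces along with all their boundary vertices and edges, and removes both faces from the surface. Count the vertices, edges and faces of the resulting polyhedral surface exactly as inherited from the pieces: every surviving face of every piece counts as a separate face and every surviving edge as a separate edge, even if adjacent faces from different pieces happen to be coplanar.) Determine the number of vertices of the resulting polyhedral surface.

20

A nonagonal bipyramid: V=11, E=27, F=18.
Attach a square antiprism (V=8, E=16, F=10) along a 3-gon: merge 3 vertices and 3 edges, delete both glued faces → V=16, E=40, F=26.
Attach a pentagonal bipyramid (V=7, E=15, F=10) along a 3-gon: merge 3 vertices and 3 edges, delete both glued faces → V=20, E=52, F=34.
Check: V − E + F = 20 − 52 + 34 = 2.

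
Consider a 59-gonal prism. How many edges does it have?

A prism on an n-gon has two n-gon bases and n rectangular sides: V = 2·59 = 118, E = 3·59 = 177, F = 59 + 2 = 61.

177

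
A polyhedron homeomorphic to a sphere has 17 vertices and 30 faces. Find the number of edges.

45

Here V − E + F = 2.
E = V + F − (2) = 17 + 30 − (2) = 45.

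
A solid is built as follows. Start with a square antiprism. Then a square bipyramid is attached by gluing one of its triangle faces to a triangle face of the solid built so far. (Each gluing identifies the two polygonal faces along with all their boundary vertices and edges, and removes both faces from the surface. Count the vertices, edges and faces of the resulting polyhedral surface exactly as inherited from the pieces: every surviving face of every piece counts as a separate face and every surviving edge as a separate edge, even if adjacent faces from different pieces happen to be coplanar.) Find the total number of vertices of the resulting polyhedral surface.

11

A square antiprism: V=8, E=16, F=10.
Attach a square bipyramid (V=6, E=12, F=8) along a 3-gon: merge 3 vertices and 3 edges, delete both glued faces → V=11, E=25, F=16.
Check: V − E + F = 11 − 25 + 16 = 2.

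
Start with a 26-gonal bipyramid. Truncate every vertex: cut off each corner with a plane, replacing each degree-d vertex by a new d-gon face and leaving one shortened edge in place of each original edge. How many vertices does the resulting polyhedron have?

The base solid has V = 28, E = 78, F = 52.
Truncation replaces each original edge-end by a new vertex, so V′ = 2E = 156.
Each original edge survives, and each old vertex of degree d contributes d new edges; summing degrees gives Σd = 2E, so E′ = E + 2E = 3E = 234.
Each original face survives and each original vertex becomes one new face: F′ = F + V = 80.

156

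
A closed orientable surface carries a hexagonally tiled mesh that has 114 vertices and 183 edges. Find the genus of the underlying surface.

Every face is a hexagon and each edge borders two faces, so 6F = 2·183, giving F = 61.
χ = V − E + F = 114 − 183 + 61 = -8.
For a closed orientable surface χ = 2 − 2g, so g = (2 − (-8))/2 = 5.

5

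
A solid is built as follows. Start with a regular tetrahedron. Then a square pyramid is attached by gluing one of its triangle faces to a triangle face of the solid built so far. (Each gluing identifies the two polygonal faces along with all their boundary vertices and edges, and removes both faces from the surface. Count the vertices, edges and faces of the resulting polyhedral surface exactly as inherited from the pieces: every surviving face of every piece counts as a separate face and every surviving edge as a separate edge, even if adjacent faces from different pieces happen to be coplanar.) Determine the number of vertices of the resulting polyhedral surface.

6

A regular tetrahedron: V=4, E=6, F=4.
Attach a square pyramid (V=5, E=8, F=5) along a 3-gon: merge 3 vertices and 3 edges, delete both glued faces → V=6, E=11, F=7.
Check: V − E + F = 6 − 11 + 7 = 2.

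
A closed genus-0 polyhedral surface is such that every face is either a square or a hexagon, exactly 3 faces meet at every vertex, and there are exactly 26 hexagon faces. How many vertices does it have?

Let x be the number of squares; then F = 26 + x.
Edge–face incidences: 2E = 6·26 + 4·x = 156 + 4x.
Every vertex has degree 3, so 3V = 2E.
Euler: V − E + F = 2 ⇒ (2E)/3 − E + (26 + x) = 2.
Multiply by 6: 2·(2E) − 3·(2E) + 6·(26 + x) = 12, i.e. 156 + 6x − (156 + 4x) = 12.
Collecting terms: 2x = 12, so x = 6.
Then 2E = 156 + 4·6 = 180, so E = 90, V = 2E/3 = 60, F = 26 + 6 = 32.

60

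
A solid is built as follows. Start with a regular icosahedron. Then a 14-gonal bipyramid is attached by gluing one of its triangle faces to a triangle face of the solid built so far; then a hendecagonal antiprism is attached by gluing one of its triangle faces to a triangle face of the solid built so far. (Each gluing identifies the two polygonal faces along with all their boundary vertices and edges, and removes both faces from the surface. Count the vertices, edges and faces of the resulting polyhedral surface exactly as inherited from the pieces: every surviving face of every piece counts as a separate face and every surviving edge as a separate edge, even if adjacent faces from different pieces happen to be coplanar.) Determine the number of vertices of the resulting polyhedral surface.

A regular icosahedron: V=12, E=30, F=20.
Attach a 14-gonal bipyramid (V=16, E=42, F=28) along a 3-gon: merge 3 vertices and 3 edges, delete both glued faces → V=25, E=69, F=46.
Attach a hendecagonal antiprism (V=22, E=44, F=24) along a 3-gon: merge 3 vertices and 3 edges, delete both glued faces → V=44, E=110, F=68.
Check: V − E + F = 44 − 110 + 68 = 2.

44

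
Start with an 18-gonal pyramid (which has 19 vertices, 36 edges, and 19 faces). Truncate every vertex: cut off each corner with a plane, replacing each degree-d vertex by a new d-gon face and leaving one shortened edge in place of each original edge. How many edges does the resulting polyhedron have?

108

Truncation replaces each original edge-end by a new vertex, so V′ = 2E = 72.
Each original edge survives, and each old vertex of degree d contributes d new edges; summing degrees gives Σd = 2E, so E′ = E + 2E = 3E = 108.
Each original face survives and each original vertex becomes one new face: F′ = F + V = 38.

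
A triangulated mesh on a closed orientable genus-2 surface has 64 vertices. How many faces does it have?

χ = 2 − 2·2 = -2, and every face is a triangle so 3F = 2E.
V − E + F = -2 with E = 3F/2 gives 64 − (3/2 − 1)·F = -2, so F = 132 and E = 198.

132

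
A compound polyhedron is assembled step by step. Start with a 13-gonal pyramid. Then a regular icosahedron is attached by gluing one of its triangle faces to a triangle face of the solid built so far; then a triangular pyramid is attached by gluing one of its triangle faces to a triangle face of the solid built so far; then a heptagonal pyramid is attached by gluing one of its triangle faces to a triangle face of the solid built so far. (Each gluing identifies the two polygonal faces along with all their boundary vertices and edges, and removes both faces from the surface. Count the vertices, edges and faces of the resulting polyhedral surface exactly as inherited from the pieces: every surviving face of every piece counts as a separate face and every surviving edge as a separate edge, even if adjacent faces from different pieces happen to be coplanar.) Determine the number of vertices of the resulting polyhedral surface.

A 13-gonal pyramid: V=14, E=26, F=14.
Attach a regular icosahedron (V=12, E=30, F=20) along a 3-gon: merge 3 vertices and 3 edges, delete both glued faces → V=23, E=53, F=32.
Attach a triangular pyramid (V=4, E=6, F=4) along a 3-gon: merge 3 vertices and 3 edges, delete both glued faces → V=24, E=56, F=34.
Attach a heptagonal pyramid (V=8, E=14, F=8) along a 3-gon: merge 3 vertices and 3 edges, delete both glued faces → V=29, E=67, F=40.
Check: V − E + F = 29 − 67 + 40 = 2.

29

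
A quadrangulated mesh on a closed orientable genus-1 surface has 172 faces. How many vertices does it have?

χ = 2 − 2·1 = 0, and every face is a square so 4F = 2E.
E = 4·172/2 = 344. Then V = 0 + E − F = 0 + 344 − 172 = 172.

172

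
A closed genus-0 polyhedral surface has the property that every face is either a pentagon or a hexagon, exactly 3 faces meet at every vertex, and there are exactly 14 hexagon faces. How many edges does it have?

72

Let x be the number of pentagons; then F = 14 + x.
Edge–face incidences: 2E = 6·14 + 5·x = 84 + 5x.
Every vertex has degree 3, so 3V = 2E.
Euler: V − E + F = 2 ⇒ (2E)/3 − E + (14 + x) = 2.
Multiply by 6: 2·(2E) − 3·(2E) + 6·(14 + x) = 12, i.e. 84 + 6x − (84 + 5x) = 12.
Collecting terms: x = 12.
Then 2E = 84 + 5·12 = 144, so E = 72, V = 2E/3 = 48, F = 14 + 12 = 26.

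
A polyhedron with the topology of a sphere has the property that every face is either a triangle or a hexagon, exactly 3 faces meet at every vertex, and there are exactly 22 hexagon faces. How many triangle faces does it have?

Let x be the number of triangles; then F = 22 + x.
Edge–face incidences: 2E = 6·22 + 3·x = 132 + 3x.
Every vertex has degree 3, so 3V = 2E.
Euler: V − E + F = 2 ⇒ (2E)/3 − E + (22 + x) = 2.
Multiply by 6: 2·(2E) − 3·(2E) + 6·(22 + x) = 12, i.e. 132 + 6x − (132 + 3x) = 12.
Collecting terms: 3x = 12, so x = 4.
Then 2E = 132 + 3·4 = 144, so E = 72, V = 2E/3 = 48, F = 22 + 4 = 26.

4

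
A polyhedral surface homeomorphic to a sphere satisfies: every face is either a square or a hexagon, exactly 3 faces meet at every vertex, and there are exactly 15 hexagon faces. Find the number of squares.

Let x be the number of squares; then F = 15 + x.
Edge–face incidences: 2E = 6·15 + 4·x = 90 + 4x.
Every vertex has degree 3, so 3V = 2E.
Euler: V − E + F = 2 ⇒ (2E)/3 − E + (15 + x) = 2.
Multiply by 6: 2·(2E) − 3·(2E) + 6·(15 + x) = 12, i.e. 90 + 6x − (90 + 4x) = 12.
Collecting terms: 2x = 12, so x = 6.
Then 2E = 90 + 4·6 = 114, so E = 57, V = 2E/3 = 38, F = 15 + 6 = 21.

6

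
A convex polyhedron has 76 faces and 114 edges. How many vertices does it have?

Here V − E + F = 2.
V = 2 + E − F = 2 + 114 − 76 = 40.

40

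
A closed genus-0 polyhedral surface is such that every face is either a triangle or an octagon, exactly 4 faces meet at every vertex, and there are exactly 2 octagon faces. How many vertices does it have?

Let x be the number of triangles; then F = 2 + x.
Edge–face incidences: 2E = 8·2 + 3·x = 16 + 3x.
Every vertex has degree 4, so 4V = 2E.
Euler: V − E + F = 2 ⇒ (2E)/4 − E + (2 + x) = 2.
Multiply by 8: 2·(2E) − 4·(2E) + 8·(2 + x) = 16, i.e. 16 + 8x − 2·(16 + 3x) = 16.
Collecting terms: 2x − 16 = 16, so 2x = 32, so x = 16.
Then 2E = 16 + 3·16 = 64, so E = 32, V = 2E/4 = 16, F = 2 + 16 = 18.

16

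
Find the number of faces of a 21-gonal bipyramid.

A bipyramid over an n-gon has 2n triangular faces and n + 2 vertices: V = 21 + 2 = 23, E = 3·21 = 63, F = 2·21 = 42.
Check: V − E + F = 23 − 63 + 42 = 2.

42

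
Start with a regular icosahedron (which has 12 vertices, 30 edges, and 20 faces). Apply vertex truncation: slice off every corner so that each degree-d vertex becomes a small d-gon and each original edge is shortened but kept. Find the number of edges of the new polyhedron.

90

Truncation replaces each original edge-end by a new vertex, so V′ = 2E = 60.
Each original edge survives, and each old vertex of degree d contributes d new edges; summing degrees gives Σd = 2E, so E′ = E + 2E = 3E = 90.
Each original face survives and each original vertex becomes one new face: F′ = F + V = 32.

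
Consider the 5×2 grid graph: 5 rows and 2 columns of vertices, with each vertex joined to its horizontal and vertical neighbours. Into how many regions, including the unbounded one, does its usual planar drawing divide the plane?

5

The grid has V = 5·2 = 10 vertices and E = 5·1 + 2·4 = 13 edges.
F = 2 − V + E = 2 − 10 + 13 = 5.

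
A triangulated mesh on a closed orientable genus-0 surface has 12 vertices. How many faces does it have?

20

χ = 2 − 2·0 = 2, and every face is a triangle so 3F = 2E.
V − E + F = 2 with E = 3F/2 gives 12 − (3/2 − 1)·F = 2, so F = 20 and E = 30.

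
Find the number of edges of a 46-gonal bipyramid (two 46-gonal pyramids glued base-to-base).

138

A bipyramid over an n-gon has 2n triangular faces and n + 2 vertices: V = 46 + 2 = 48, E = 3·46 = 138, F = 2·46 = 92.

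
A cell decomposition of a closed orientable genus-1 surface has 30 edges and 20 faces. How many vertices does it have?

10

For a closed orientable surface of genus 1, χ = 2 − 2·1 = 0.
V = 0 + E − F = 0 + 30 − 20 = 10.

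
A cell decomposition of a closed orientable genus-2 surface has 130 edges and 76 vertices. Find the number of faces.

For a closed orientable surface of genus 2, χ = 2 − 2·2 = -2.
F = -2 − V + E = -2 − 76 + 130 = 52.

52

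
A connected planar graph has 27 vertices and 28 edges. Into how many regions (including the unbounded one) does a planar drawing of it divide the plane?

Euler's formula for a connected plane graph: V − E + F = 2, so F = 2 − 27 + 28 = 3.

3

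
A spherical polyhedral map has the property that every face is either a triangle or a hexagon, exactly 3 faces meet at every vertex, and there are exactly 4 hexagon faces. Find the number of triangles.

Let x be the number of triangles; then F = 4 + x.
Edge–face incidences: 2E = 6·4 + 3·x = 24 + 3x.
Every vertex has degree 3, so 3V = 2E.
Euler: V − E + F = 2 ⇒ (2E)/3 − E + (4 + x) = 2.
Multiply by 6: 2·(2E) − 3·(2E) + 6·(4 + x) = 12, i.e. 24 + 6x − (24 + 3x) = 12.
Collecting terms: 3x = 12, so x = 4.
Then 2E = 24 + 3·4 = 36, so E = 18, V = 2E/3 = 12, F = 4 + 4 = 8.

4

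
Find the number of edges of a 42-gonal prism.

A prism on an n-gon has two n-gon bases and n rectangular sides: V = 2·42 = 84, E = 3·42 = 126, F = 42 + 2 = 44.

126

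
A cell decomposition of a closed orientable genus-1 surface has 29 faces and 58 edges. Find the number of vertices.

For a closed orientable surface of genus 1, χ = 2 − 2·1 = 0.
V = 0 + E − F = 0 + 58 − 29 = 29.

29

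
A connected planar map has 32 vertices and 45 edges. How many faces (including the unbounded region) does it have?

Euler's formula for a connected plane graph: V − E + F = 2, so F = 2 − 32 + 45 = 15.

15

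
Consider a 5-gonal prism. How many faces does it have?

7

A prism on an n-gon has two n-gon bases and n rectangular sides: V = 2·5 = 10, E = 3·5 = 15, F = 5 + 2 = 7.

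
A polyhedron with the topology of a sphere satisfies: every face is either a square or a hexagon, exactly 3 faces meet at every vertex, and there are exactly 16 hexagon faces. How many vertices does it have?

Let x be the number of squares; then F = 16 + x.
Edge–face incidences: 2E = 6·16 + 4·x = 96 + 4x.
Every vertex has degree 3, so 3V = 2E.
Euler: V − E + F = 2 ⇒ (2E)/3 − E + (16 + x) = 2.
Multiply by 6: 2·(2E) − 3·(2E) + 6·(16 + x) = 12, i.e. 96 + 6x − (96 + 4x) = 12.
Collecting terms: 2x = 12, so x = 6.
Then 2E = 96 + 4·6 = 120, so E = 60, V = 2E/3 = 40, F = 16 + 6 = 22.

40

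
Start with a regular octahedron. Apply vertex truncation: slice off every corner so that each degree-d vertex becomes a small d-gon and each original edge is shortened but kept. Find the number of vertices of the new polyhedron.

The base solid has V = 6, E = 12, F = 8.
Truncation replaces each original edge-end by a new vertex, so V′ = 2E = 24.
Each original edge survives, and each old vertex of degree d contributes d new edges; summing degrees gives Σd = 2E, so E′ = E + 2E = 3E = 36.
Each original face survives and each original vertex becomes one new face: F′ = F + V = 14.

24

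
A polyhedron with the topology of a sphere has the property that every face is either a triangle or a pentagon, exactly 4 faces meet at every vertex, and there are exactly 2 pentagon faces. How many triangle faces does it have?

10

Let x be the number of triangles; then F = 2 + x.
Edge–face incidences: 2E = 5·2 + 3·x = 10 + 3x.
Every vertex has degree 4, so 4V = 2E.
Euler: V − E + F = 2 ⇒ (2E)/4 − E + (2 + x) = 2.
Multiply by 8: 2·(2E) − 4·(2E) + 8·(2 + x) = 16, i.e. 16 + 8x − 2·(10 + 3x) = 16.
Collecting terms: 2x − 4 = 16, so 2x = 20, so x = 10.
Then 2E = 10 + 3·10 = 40, so E = 20, V = 2E/4 = 10, F = 2 + 10 = 12.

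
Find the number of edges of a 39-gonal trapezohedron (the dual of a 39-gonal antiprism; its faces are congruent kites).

The n-trapezohedron (dual of the n-antiprism) has V = 2·39 + 2 = 80, E = 4·39 = 156, F = 2·39 = 78.
Check: V − E + F = 80 − 156 + 78 = 2.

156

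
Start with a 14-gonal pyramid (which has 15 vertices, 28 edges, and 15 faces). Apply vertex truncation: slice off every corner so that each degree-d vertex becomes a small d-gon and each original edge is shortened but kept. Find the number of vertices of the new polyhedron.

56

Truncation replaces each original edge-end by a new vertex, so V′ = 2E = 56.
Each original edge survives, and each old vertex of degree d contributes d new edges; summing degrees gives Σd = 2E, so E′ = E + 2E = 3E = 84.
Each original face survives and each original vertex becomes one new face: F′ = F + V = 30.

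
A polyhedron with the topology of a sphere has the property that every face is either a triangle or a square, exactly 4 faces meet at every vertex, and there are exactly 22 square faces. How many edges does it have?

Let x be the number of triangles; then F = 22 + x.
Edge–face incidences: 2E = 4·22 + 3·x = 88 + 3x.
Every vertex has degree 4, so 4V = 2E.
Euler: V − E + F = 2 ⇒ (2E)/4 − E + (22 + x) = 2.
Multiply by 8: 2·(2E) − 4·(2E) + 8·(22 + x) = 16, i.e. 176 + 8x − 2·(88 + 3x) = 16.
Collecting terms: 2x = 16, so x = 8.
Then 2E = 88 + 3·8 = 112, so E = 56, V = 2E/4 = 28, F = 22 + 8 = 30.

56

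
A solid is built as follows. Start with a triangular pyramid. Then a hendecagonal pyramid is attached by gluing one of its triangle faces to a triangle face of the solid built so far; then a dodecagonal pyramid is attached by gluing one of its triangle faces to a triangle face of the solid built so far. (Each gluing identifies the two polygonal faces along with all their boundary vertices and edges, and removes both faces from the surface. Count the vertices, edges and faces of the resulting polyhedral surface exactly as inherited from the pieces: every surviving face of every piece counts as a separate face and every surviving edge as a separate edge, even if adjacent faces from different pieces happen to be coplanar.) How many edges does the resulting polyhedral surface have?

46

A triangular pyramid: V=4, E=6, F=4.
Attach a hendecagonal pyramid (V=12, E=22, F=12) along a 3-gon: merge 3 vertices and 3 edges, delete both glued faces → V=13, E=25, F=14.
Attach a dodecagonal pyramid (V=13, E=24, F=13) along a 3-gon: merge 3 vertices and 3 edges, delete both glued faces → V=23, E=46, F=25.
Check: V − E + F = 23 − 46 + 25 = 2.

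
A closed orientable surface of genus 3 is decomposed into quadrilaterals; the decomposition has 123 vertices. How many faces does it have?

χ = 2 − 2·3 = -4, and every face is a square so 4F = 2E.
V − E + F = -4 with E = 4F/2 gives 123 − (4/2 − 1)·F = -4, so F = 127 and E = 254.

127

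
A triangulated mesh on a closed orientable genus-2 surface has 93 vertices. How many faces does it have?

190

χ = 2 − 2·2 = -2, and every face is a triangle so 3F = 2E.
V − E + F = -2 with E = 3F/2 gives 93 − (3/2 − 1)·F = -2, so F = 190 and E = 285.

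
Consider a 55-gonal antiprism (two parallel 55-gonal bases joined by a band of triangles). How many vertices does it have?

An antiprism on an n-gon has two n-gon caps and 2n triangles: V = 2·55 = 110, E = 4·55 = 220, F = 2·55 + 2 = 112.

110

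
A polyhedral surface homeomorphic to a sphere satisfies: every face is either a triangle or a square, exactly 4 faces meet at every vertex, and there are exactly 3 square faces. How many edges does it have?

18

Let x be the number of triangles; then F = 3 + x.
Edge–face incidences: 2E = 4·3 + 3·x = 12 + 3x.
Every vertex has degree 4, so 4V = 2E.
Euler: V − E + F = 2 ⇒ (2E)/4 − E + (3 + x) = 2.
Multiply by 8: 2·(2E) − 4·(2E) + 8·(3 + x) = 16, i.e. 24 + 8x − 2·(12 + 3x) = 16.
Collecting terms: 2x = 16, so x = 8.
Then 2E = 12 + 3·8 = 36, so E = 18, V = 2E/4 = 9, F = 3 + 8 = 11.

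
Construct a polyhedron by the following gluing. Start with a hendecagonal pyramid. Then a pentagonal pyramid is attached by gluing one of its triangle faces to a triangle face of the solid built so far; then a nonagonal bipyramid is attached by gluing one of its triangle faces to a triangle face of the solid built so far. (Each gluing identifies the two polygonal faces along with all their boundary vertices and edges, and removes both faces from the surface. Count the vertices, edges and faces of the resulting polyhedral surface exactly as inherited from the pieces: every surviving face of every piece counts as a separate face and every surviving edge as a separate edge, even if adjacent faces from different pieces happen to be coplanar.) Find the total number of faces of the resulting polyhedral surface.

A hendecagonal pyramid: V=12, E=22, F=12.
Attach a pentagonal pyramid (V=6, E=10, F=6) along a 3-gon: merge 3 vertices and 3 edges, delete both glued faces → V=15, E=29, F=16.
Attach a nonagonal bipyramid (V=11, E=27, F=18) along a 3-gon: merge 3 vertices and 3 edges, delete both glued faces → V=23, E=53, F=32.
Check: V − E + F = 23 − 53 + 32 = 2.

32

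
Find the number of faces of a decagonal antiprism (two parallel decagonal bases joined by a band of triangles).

22

An antiprism on an n-gon has two n-gon caps and 2n triangles: V = 2·10 = 20, E = 4·10 = 40, F = 2·10 + 2 = 22.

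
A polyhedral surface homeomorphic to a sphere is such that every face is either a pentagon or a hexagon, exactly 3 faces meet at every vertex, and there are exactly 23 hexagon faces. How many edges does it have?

99

Let x be the number of pentagons; then F = 23 + x.
Edge–face incidences: 2E = 6·23 + 5·x = 138 + 5x.
Every vertex has degree 3, so 3V = 2E.
Euler: V − E + F = 2 ⇒ (2E)/3 − E + (23 + x) = 2.
Multiply by 6: 2·(2E) − 3·(2E) + 6·(23 + x) = 12, i.e. 138 + 6x − (138 + 5x) = 12.
Collecting terms: x = 12.
Then 2E = 138 + 5·12 = 198, so E = 99, V = 2E/3 = 66, F = 23 + 12 = 35.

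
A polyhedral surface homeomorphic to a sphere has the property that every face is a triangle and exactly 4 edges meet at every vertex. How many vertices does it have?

6

Each face has 3 edges and each edge borders two faces, so 2E = 3F.
Each vertex has degree 4, so 4V = 2E and hence V = 3F/4.
Euler: V − E + F = 2 ⇒ (3F/4) − (3F/2) + F = 2.
Multiply by 8: (6 − 12 + 8)F = 16, i.e. 2F = 16.
So F = 8, E = 3·8/2 = 12, V = 3·8/4 = 6.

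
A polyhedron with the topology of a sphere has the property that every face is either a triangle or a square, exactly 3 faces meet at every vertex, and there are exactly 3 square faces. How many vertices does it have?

6

Let x be the number of triangles; then F = 3 + x.
Edge–face incidences: 2E = 4·3 + 3·x = 12 + 3x.
Every vertex has degree 3, so 3V = 2E.
Euler: V − E + F = 2 ⇒ (2E)/3 − E + (3 + x) = 2.
Multiply by 6: 2·(2E) − 3·(2E) + 6·(3 + x) = 12, i.e. 18 + 6x − (12 + 3x) = 12.
Collecting terms: 3x + 6 = 12, so 3x = 6, so x = 2.
Then 2E = 12 + 3·2 = 18, so E = 9, V = 2E/3 = 6, F = 3 + 2 = 5.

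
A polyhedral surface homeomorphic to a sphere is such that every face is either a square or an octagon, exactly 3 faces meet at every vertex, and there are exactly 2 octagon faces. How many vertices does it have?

16

Let x be the number of squares; then F = 2 + x.
Edge–face incidences: 2E = 8·2 + 4·x = 16 + 4x.
Every vertex has degree 3, so 3V = 2E.
Euler: V − E + F = 2 ⇒ (2E)/3 − E + (2 + x) = 2.
Multiply by 6: 2·(2E) − 3·(2E) + 6·(2 + x) = 12, i.e. 12 + 6x − (16 + 4x) = 12.
Collecting terms: 2x − 4 = 12, so 2x = 16, so x = 8.
Then 2E = 16 + 4·8 = 48, so E = 24, V = 2E/3 = 16, F = 2 + 8 = 10.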